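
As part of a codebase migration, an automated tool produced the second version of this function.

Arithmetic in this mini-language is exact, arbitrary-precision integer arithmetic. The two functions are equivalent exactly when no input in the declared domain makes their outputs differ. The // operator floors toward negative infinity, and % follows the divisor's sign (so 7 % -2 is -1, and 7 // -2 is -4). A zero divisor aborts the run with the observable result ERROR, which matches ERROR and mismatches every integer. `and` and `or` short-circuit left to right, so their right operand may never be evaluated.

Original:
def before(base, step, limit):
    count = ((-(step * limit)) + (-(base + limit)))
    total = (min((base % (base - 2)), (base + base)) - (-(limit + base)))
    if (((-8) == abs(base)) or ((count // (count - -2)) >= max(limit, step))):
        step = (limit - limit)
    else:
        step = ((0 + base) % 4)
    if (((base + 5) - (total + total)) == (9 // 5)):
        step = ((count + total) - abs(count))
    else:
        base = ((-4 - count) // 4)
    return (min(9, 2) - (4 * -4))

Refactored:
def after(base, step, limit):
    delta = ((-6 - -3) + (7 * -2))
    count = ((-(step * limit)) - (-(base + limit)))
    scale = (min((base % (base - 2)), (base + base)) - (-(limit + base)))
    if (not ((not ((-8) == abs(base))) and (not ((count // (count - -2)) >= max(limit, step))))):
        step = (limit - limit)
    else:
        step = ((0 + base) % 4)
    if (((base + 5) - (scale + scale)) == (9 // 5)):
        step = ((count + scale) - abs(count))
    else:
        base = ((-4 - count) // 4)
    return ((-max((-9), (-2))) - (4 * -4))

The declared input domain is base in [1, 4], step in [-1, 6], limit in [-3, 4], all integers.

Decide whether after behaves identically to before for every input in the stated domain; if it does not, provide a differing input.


Not equivalent: base=1, step=0, limit=-3 separates them (18 vs ERROR).
before: count=2, then total=-2, then (((-8) == abs(base)) or ((count // (count - -2)) >= max(limit, step))) is true, then step=0, then (((base + 5) - (total + total)) == (9 // 5)) is false, then base=-2, then returns 18
after: delta=-17, then count=-2, then scale=-2, then a zero divisor aborts: ERROR
verdict: not equivalent; witness: base=1, step=0, limit=-3


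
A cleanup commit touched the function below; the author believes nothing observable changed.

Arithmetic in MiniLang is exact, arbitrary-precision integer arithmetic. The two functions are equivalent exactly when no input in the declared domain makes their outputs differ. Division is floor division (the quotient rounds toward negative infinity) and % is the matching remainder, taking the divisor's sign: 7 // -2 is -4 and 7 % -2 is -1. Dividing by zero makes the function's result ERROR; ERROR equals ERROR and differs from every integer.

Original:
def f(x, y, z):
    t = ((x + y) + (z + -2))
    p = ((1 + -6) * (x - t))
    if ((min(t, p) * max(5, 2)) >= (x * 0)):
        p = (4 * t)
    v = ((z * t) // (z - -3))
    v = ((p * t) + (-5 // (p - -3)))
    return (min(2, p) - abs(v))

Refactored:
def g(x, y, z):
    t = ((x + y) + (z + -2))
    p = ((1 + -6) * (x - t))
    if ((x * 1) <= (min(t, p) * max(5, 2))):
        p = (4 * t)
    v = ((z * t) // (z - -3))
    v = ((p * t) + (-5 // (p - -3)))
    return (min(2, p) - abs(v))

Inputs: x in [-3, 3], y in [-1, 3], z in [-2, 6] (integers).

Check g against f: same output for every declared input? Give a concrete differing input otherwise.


Not equivalent: x=1, y=-1, z=3 separates them (-1 vs -2).
f: t := 1 | p := 0 | ((min(t, p) * max(5, 2)) >= (x * 0)): true | p := 4 | v := 0 | v := 3 | result -1
g: t := 1 | p := 0 | ((x * 1) <= (min(t, p) * max(5, 2))): false | v := 0 | v := -2 | result -2
verdict: not equivalent; witness: x=1, y=-1, z=3


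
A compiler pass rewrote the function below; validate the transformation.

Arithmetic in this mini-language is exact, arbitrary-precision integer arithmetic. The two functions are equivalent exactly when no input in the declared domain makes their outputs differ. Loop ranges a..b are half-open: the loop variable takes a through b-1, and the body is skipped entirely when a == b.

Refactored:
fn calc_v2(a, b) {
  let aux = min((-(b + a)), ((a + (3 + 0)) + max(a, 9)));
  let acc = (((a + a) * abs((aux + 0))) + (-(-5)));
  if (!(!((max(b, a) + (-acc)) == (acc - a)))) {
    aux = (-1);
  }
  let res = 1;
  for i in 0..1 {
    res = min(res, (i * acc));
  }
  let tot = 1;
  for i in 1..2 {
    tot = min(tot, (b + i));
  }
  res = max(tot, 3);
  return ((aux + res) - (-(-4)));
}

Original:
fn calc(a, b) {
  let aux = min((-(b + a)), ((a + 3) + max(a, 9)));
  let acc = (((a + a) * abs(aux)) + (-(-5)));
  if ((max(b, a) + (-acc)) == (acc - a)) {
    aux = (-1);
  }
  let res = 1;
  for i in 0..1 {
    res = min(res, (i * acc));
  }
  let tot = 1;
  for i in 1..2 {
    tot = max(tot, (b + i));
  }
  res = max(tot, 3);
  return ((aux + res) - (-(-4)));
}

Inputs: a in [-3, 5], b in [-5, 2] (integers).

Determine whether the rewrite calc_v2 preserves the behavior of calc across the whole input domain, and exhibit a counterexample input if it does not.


Although `max(tot, (b + i))` became `min(tot, (b + i))`, no input in the stated domain can expose it; all 72 inputs agree.
verdict: equivalent


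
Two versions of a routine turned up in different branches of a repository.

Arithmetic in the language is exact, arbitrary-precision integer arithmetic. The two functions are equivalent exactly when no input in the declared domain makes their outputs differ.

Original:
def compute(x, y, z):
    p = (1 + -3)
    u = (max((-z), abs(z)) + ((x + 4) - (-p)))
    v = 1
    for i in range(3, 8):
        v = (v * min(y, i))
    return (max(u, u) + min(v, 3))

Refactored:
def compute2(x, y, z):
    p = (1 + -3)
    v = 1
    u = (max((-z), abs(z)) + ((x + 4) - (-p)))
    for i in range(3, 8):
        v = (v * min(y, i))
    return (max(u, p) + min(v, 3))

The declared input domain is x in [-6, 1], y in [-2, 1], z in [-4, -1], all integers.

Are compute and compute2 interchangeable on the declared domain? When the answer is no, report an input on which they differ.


x=-6, y=-2, z=-1 yields -35 from compute but -34 from compute2.
verdict: not equivalent; witness: x=-6, y=-2, z=-1


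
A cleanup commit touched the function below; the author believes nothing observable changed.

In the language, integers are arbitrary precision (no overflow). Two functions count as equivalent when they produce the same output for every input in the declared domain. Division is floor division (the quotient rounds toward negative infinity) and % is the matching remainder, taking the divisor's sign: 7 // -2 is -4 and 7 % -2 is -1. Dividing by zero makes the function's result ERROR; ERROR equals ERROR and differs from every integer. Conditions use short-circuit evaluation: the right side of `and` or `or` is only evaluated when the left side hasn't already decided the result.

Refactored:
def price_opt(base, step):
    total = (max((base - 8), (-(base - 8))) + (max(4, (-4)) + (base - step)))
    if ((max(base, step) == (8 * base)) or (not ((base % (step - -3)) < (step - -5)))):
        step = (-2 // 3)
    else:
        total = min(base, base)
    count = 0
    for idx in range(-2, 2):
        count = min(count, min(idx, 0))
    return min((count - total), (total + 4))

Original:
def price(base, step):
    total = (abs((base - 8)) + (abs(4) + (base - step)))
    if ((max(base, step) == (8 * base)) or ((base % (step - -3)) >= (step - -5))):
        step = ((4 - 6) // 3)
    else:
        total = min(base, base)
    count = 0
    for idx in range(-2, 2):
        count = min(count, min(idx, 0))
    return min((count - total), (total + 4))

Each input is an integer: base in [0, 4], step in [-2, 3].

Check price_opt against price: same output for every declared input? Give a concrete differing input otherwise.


Comparing the listings, the differences include: min/max/abs usage differs, boolean connective usage differs, comparison usage differs, constant usage differs.
As a probe, take base=2, step=-1: price runs total = 13; ((max(base, step) == (8 * base)) or ((base % (step - -3)) >= (step - -5))) -> false; total = 2; count = 0; [idx=-2]; count = -2; [idx=-1]; count = -2; [idx=0]; count = -2; [idx=1]; count = -2; return -4; price_opt runs total = 13; ((max(base, step) == (8 * base)) or (not ((base % (step - -3)) < (step - -5)))) -> false; total = 2; count = 0; [idx=-2]; count = -2; [idx=-1]; count = -2; [idx=0]; count = -2; [idx=1]; count = -2; return -4; both end at -4.
Sweeping the whole domain (30 inputs) finds no disagreement.
verdict: equivalent


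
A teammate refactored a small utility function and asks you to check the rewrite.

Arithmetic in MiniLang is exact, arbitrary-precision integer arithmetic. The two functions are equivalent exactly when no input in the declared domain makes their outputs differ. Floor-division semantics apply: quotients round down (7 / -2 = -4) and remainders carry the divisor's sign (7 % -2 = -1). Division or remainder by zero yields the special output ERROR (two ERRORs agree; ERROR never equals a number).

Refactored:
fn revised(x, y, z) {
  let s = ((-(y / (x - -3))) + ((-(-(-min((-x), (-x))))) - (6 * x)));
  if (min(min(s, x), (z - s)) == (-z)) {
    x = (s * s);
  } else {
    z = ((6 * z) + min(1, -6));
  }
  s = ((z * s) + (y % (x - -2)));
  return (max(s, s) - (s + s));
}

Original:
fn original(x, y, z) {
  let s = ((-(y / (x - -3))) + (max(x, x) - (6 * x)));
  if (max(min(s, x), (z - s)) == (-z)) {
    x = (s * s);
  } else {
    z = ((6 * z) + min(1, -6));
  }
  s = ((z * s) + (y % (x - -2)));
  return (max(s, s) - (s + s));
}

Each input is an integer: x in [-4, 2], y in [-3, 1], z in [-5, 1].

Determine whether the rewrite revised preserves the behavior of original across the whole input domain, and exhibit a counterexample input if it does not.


Input x=-1, y=-3, z=1: -55 from original versus 0 from revised.
verdict: not equivalent; witness: x=-1, y=-3, z=1


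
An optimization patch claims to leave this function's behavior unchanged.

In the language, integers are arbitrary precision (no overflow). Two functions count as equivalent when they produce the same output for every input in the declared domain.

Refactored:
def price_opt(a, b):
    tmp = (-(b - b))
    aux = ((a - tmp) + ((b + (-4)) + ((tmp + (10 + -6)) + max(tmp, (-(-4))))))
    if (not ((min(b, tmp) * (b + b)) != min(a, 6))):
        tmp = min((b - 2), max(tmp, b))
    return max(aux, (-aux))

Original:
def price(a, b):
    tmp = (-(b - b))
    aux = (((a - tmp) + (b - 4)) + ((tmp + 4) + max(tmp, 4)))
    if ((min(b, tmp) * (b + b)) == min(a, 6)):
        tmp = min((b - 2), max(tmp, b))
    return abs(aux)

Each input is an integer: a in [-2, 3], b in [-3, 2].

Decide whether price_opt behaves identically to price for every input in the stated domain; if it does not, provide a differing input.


Although arithmetic usage differs, plus boolean connective usage differs, plus min/max/abs usage differs, plus comparison usage differs, plus constant usage differs, 36/36 inputs agree.
verdict: equivalent


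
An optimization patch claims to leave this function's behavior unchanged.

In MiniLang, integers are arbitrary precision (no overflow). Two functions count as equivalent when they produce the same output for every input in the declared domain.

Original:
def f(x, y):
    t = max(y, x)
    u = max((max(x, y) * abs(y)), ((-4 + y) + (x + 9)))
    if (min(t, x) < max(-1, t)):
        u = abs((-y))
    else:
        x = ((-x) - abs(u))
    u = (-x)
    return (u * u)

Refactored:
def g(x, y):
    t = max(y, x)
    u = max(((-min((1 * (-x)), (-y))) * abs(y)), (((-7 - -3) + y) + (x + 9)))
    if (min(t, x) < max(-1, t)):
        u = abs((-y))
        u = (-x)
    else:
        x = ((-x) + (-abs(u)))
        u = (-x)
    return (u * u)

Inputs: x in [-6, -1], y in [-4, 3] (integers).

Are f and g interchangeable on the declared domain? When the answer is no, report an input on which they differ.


This is a faithful refactor — constant usage differs, plus statement counts differ, plus min/max/abs usage differs, plus arithmetic usage differs, but the computed results match everywhere.
Tracing x=-4, y=-4: f: t = -4; u = -3; (min(t, x) < max(-1, t)) -> true; u = 4; u = 4; return 16 | g: t = -4; u = -3; (min(t, x) < max(-1, t)) -> true; u = 4; u = 4; return 16 — matching result 16.
Across all 48 domain points the two functions coincide.
verdict: equivalent


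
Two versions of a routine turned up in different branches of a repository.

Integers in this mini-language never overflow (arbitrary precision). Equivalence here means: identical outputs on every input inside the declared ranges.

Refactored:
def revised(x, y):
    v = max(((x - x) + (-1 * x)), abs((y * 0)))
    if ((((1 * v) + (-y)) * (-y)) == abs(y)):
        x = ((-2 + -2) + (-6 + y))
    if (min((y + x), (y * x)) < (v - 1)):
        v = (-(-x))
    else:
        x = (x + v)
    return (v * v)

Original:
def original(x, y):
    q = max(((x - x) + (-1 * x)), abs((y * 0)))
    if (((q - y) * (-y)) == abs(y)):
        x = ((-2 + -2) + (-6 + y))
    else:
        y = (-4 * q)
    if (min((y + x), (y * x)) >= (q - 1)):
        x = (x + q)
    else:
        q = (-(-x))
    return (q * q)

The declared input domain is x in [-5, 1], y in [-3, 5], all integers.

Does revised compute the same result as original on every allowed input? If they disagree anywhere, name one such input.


Run the pair on x=1, y=-3.
original: q=0, then (((q - y) * (-y)) == abs(y)) is false, then y=0, then (min((y + x), (y * x)) >= (q - 1)) is true, then x=1, then returns 0
revised: v=0, then ((((1 * v) + (-y)) * (-y)) == abs(y)) is false, then (min((y + x), (y * x)) < (v - 1)) is true, then v=1, then returns 1
0 and 1 differ, so these are not the same function on this domain.
verdict: not equivalent; witness: x=1, y=-3


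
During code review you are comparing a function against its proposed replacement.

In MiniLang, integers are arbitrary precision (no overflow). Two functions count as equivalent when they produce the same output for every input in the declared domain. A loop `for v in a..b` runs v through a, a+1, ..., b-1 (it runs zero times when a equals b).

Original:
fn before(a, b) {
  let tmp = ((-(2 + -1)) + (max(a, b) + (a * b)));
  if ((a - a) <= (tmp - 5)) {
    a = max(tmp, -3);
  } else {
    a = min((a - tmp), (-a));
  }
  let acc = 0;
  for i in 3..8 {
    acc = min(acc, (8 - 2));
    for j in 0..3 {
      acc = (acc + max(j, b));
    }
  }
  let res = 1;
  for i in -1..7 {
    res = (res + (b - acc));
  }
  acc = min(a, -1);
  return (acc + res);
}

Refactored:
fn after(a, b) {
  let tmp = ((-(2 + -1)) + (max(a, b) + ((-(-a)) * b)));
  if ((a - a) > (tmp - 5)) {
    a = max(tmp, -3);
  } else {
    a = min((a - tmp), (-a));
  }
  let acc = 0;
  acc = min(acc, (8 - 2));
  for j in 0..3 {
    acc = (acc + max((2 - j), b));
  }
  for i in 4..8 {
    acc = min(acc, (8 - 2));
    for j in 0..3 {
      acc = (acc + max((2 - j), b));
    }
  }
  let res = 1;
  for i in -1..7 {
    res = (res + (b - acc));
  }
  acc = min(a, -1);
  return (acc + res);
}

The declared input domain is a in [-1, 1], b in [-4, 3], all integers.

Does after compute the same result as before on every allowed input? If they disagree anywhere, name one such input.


Run the pair on a=-1, b=-4.
before: tmp = 2; ((a - a) <= (tmp - 5)) -> false; a = -3; acc = 0; [i=3]; acc = 0; [j=0]; acc = 0; [j=1]; acc = 1; [j=2]; acc = 3; [i=4]; acc = 3; [j=0]; acc = 3; [j=1]; acc = 4; [j=2]; acc = 6; [i=5]; acc = 6; [j=0]; acc = 6; [j=1]; acc = 7; [j=2]; acc = 9; [i=6]; acc = 6; [j=0]; acc = 6; [j=1]; acc = 7; [j=2]; acc = 9; [i=7]; acc = 6; [j=0]; acc = 6; [j=1]; acc = 7; [j=2]; acc = 9; res = 1; [i=-1]; res = -12; [i=0]; res = -25; [i=1]; res = -38; [i=2]; res = -51; [i=3]; res = -64; [i=4]; res = -77; [i=5]; res = -90; [i=6]; res = -103; acc = -3; return -106
after: tmp = 2; ((a - a) > (tmp - 5)) -> true; a = 2; acc = 0; acc = 0; [j=0]; acc = 2; [j=1]; acc = 3; [j=2]; acc = 3; [i=4]; acc = 3; [j=0]; acc = 5; [j=1]; acc = 6; [j=2]; acc = 6; [i=5]; acc = 6; [j=0]; acc = 8; [j=1]; acc = 9; [j=2]; acc = 9; [i=6]; acc = 6; [j=0]; acc = 8; [j=1]; acc = 9; [j=2]; acc = 9; [i=7]; acc = 6; [j=0]; acc = 8; [j=1]; acc = 9; [j=2]; acc = 9; res = 1; [i=-1]; res = -12; [i=0]; res = -25; [i=1]; res = -38; [i=2]; res = -51; [i=3]; res = -64; [i=4]; res = -77; [i=5]; res = -90; [i=6]; res = -103; acc = -1; return -104
-106 != -104, so the rewrite changes behavior.
verdict: not equivalent; witness: a=-1, b=-4


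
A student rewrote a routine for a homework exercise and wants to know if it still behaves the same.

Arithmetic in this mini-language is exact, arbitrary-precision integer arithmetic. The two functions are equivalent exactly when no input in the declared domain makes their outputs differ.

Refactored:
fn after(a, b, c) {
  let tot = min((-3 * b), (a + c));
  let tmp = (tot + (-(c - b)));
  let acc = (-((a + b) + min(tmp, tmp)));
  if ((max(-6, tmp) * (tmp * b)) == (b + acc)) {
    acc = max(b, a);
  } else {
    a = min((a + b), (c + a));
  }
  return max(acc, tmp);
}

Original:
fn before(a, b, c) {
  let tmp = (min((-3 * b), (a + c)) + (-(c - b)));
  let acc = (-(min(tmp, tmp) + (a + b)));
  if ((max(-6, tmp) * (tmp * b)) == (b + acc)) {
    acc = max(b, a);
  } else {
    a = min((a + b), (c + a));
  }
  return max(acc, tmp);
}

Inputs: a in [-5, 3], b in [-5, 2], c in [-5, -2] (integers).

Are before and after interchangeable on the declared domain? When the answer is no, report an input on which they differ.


Although statement counts differ; local variable names differ, 288/288 inputs agree.
verdict: equivalent


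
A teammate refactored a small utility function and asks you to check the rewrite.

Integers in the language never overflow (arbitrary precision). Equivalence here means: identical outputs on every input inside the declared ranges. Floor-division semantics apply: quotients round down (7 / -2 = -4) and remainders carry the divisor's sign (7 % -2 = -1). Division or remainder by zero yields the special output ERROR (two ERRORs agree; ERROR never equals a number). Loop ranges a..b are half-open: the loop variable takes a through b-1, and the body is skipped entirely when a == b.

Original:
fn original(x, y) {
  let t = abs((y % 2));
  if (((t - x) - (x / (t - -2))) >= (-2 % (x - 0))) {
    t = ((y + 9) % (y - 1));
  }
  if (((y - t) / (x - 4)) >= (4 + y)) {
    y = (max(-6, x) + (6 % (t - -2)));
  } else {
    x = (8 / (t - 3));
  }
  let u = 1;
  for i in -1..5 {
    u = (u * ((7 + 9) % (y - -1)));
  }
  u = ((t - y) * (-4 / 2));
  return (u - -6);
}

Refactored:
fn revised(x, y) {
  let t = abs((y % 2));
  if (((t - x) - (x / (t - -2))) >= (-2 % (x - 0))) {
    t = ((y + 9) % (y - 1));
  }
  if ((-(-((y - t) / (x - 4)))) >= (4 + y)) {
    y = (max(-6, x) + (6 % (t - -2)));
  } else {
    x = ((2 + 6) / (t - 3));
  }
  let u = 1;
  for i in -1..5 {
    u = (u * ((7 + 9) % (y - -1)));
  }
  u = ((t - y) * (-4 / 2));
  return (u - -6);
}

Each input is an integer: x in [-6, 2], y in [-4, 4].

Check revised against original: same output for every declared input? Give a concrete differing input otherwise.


Changes here: constant usage differs; arithmetic usage differs; the full 81-point sweep finds no disagreement.
verdict: equivalent


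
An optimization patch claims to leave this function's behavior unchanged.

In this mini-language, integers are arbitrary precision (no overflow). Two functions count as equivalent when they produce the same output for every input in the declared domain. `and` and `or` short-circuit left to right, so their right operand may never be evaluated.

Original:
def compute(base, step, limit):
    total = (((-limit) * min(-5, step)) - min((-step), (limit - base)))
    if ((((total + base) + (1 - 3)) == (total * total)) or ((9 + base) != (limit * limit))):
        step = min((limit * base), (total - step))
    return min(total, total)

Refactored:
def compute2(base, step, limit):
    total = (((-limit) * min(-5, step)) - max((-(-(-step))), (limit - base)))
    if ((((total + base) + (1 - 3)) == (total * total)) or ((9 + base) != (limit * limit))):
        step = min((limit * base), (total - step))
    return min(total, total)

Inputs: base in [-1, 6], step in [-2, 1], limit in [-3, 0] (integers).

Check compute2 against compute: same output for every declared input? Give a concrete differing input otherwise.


Try base=-1, step=-2, limit=-3.
compute: total=-13, then ((((total + base) + (1 - 3)) == (total * total)) or ((9 + base) != (limit * limit))) is true, then step=-11, then returns -13
compute2: total=-17, then ((((total + base) + (1 - 3)) == (total * total)) or ((9 + base) != (limit * limit))) is true, then step=-15, then returns -17
-13 != -17, so the rewrite changes behavior.
verdict: not equivalent; witness: base=-1, step=-2, limit=-3


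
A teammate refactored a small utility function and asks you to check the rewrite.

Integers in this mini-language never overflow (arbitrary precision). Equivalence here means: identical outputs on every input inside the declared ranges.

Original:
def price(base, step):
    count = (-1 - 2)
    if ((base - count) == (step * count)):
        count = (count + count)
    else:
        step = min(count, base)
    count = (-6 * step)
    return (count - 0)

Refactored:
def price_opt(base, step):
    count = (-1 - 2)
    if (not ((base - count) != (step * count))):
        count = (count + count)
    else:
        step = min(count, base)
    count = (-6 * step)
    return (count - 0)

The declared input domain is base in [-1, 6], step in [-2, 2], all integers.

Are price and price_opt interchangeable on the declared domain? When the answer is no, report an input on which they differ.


Differences: boolean connective usage differs; and comparison usage differs — yet all 40 inputs agree.
verdict: equivalent


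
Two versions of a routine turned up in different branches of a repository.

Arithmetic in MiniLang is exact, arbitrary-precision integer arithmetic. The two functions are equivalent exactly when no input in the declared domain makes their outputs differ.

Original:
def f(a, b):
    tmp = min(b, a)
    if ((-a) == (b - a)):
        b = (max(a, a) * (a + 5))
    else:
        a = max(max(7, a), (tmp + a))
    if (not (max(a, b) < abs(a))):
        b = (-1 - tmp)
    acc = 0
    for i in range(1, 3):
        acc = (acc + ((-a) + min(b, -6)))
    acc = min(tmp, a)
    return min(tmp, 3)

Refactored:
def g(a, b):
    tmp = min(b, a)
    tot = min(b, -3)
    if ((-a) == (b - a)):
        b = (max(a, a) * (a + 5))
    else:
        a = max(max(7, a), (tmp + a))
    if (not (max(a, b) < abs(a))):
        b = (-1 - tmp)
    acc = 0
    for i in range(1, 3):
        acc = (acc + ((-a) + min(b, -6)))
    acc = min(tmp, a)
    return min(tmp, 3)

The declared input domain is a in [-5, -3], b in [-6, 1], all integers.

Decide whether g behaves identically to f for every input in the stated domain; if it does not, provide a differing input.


The two are interchangeable: min/max/abs usage differs, and constant usage differs, and statement counts differ, and local variable names differ, and every declared input agrees.
Spot check at a=-3, b=-1 — f: tmp := -3 | ((-a) == (b - a)): false | a := 7 | (not (max(a, b) < abs(a))): true | b := 2 | acc := 0 | iter i=1: | acc := -13 | iter i=2: | acc := -26 | acc := -3 | result -3. g: tmp := -3 | tot := -3 | ((-a) == (b - a)): false | a := 7 | (not (max(a, b) < abs(a))): true | b := 2 | acc := 0 | iter i=1: | acc := -13 | iter i=2: | acc := -26 | acc := -3 | result -3. Both give -3.
Across all 24 domain points the two functions coincide.
verdict: equivalent


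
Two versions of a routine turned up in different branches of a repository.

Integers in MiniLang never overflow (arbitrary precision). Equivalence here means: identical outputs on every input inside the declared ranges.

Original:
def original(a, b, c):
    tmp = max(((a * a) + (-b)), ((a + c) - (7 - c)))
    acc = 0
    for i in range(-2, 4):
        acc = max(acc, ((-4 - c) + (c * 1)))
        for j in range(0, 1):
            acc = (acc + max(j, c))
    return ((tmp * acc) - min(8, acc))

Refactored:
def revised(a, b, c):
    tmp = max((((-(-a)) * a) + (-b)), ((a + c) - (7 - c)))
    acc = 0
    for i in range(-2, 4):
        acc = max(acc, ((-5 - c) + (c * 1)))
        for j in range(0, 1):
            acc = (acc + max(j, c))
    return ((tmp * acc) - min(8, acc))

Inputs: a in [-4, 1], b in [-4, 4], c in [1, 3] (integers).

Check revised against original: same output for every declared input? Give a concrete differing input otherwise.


Equivalent. The one real change (`-4` became `-5`) has no effect anywhere in the declared ranges.
Across all 162 domain points the two functions coincide.
Tracing a=-4, b=1, c=2: original: tmp becomes 15; next acc becomes 0; next at i=-2:; next acc becomes 0; next at j=0:; next acc becomes 2; next at i=-1:; next acc becomes 2; next at j=0:; next acc becomes 4; next at i=0:; next acc becomes 4; next at j=0:; next acc becomes 6; next at i=1:; next acc becomes 6; next at j=0:; next acc becomes 8; next at i=2:; next acc becomes 8; next at j=0:; next acc becomes 10; next at i=3:; next acc becomes 10; next at j=0:; next acc becomes 12; next final value 172 | revised: tmp becomes 15; next acc becomes 0; next at i=-2:; next acc becomes 0; next at j=0:; next acc becomes 2; next at i=-1:; next acc becomes 2; next at j=0:; next acc becomes 4; next at i=0:; next acc becomes 4; next at j=0:; next acc becomes 6; next at i=1:; next acc becomes 6; next at j=0:; next acc becomes 8; next at i=2:; next acc becomes 8; next at j=0:; next acc becomes 10; next at i=3:; next acc becomes 10; next at j=0:; next acc becomes 12; next final value 172 — matching result 172.
verdict: equivalent


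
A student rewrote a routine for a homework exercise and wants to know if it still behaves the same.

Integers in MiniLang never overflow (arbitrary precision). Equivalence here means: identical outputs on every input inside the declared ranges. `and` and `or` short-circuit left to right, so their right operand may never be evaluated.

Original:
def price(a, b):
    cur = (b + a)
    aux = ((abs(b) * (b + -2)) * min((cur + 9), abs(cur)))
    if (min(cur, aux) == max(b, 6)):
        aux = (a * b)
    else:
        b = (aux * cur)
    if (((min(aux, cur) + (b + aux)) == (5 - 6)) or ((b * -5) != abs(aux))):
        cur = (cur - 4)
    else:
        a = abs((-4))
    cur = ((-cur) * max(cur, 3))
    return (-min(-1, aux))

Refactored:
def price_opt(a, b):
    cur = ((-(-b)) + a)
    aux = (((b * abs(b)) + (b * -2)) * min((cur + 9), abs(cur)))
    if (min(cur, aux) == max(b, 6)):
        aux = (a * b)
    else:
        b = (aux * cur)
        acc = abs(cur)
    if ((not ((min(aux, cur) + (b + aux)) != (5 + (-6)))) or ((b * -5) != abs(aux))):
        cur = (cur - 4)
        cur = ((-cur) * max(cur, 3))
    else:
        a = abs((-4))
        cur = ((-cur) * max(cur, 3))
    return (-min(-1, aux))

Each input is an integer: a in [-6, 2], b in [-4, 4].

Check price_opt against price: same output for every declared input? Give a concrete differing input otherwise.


Consider the input a=-6, b=-2.
price: cur becomes -8; next aux becomes -8; next (min(cur, aux) == max(b, 6)) evaluates to false; next b becomes 64; next (((min(aux, cur) + (b + aux)) == (5 - 6)) or ((b * -5) != abs(aux))) evaluates to true; next cur becomes -12; next cur becomes 36; next final value 8
price_opt: cur becomes -8; next aux becomes 0; next (min(cur, aux) == max(b, 6)) evaluates to false; next b becomes 0; next acc becomes 8; next ((not ((min(aux, cur) + (b + aux)) != (5 + (-6)))) or ((b * -5) != abs(aux))) evaluates to false; next a becomes 4; next cur becomes 24; next final value 1
8 != 1, so the rewrite changes behavior.
verdict: not equivalent; witness: a=-6, b=-2


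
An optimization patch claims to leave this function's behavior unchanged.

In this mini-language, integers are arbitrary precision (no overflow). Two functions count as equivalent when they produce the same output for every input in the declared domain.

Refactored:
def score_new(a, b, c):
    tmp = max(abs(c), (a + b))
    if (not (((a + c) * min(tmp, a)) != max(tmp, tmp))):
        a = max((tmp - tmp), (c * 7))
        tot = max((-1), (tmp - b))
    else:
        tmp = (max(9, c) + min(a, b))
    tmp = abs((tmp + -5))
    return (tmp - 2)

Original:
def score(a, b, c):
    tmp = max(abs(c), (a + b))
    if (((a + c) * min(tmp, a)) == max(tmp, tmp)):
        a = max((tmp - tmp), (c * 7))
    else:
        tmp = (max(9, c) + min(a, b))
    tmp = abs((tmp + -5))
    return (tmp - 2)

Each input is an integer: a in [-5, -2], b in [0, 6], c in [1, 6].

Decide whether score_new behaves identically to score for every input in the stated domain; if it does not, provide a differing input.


Although min/max/abs usage differs; and local variable names differ; and comparison usage differs; and constant usage differs; and statement counts differ; and boolean connective usage differs; and arithmetic usage differs, 168/168 inputs agree.
verdict: equivalent


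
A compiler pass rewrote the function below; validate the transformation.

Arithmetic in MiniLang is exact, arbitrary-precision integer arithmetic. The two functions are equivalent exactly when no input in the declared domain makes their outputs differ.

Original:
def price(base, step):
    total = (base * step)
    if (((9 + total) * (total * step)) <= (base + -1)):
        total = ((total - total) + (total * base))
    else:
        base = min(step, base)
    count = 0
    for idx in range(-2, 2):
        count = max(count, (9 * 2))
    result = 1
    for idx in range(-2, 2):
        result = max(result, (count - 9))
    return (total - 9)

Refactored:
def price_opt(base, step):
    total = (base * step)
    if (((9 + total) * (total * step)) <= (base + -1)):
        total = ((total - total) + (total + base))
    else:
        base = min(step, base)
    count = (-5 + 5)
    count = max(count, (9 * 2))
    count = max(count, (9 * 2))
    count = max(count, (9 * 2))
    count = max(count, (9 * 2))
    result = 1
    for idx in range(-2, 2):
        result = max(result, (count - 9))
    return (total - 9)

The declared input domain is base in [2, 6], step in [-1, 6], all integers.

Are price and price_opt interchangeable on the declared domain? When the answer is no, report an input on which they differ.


Consider the input base=2, step=0.
price: total := 0 | (((9 + total) * (total * step)) <= (base + -1)): true | total := 0 | count := 0 | iter idx=-2: | count := 18 | iter idx=-1: | count := 18 | iter idx=0: | count := 18 | iter idx=1: | count := 18 | result := 1 | iter idx=-2: | result := 9 | iter idx=-1: | result := 9 | iter idx=0: | result := 9 | iter idx=1: | result := 9 | result -9
price_opt: total := 0 | (((9 + total) * (total * step)) <= (base + -1)): true | total := 2 | count := 0 | count := 18 | count := 18 | count := 18 | count := 18 | result := 1 | iter idx=-2: | result := 9 | iter idx=-1: | result := 9 | iter idx=0: | result := 9 | iter idx=1: | result := 9 | result -7
-9 and -7 differ, so these are not the same function on this domain.
verdict: not equivalent; witness: base=2, step=0


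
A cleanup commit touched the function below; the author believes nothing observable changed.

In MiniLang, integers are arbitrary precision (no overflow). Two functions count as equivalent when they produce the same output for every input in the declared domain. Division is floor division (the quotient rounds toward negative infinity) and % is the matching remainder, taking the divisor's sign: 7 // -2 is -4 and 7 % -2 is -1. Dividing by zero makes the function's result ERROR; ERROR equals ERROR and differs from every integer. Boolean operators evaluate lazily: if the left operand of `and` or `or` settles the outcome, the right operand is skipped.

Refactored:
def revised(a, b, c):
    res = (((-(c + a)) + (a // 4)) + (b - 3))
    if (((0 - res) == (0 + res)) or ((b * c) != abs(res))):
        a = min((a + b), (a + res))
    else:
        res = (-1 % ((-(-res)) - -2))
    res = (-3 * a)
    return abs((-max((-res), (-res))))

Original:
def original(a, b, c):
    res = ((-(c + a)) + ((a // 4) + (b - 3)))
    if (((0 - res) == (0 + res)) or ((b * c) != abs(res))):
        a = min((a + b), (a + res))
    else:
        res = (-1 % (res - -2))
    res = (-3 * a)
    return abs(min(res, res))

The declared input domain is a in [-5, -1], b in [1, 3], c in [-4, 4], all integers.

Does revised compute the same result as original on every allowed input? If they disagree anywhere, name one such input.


Reading the diff, among the changes: min/max/abs usage differs.
Spot check at a=-1, b=1, c=4 — original: res := -6 | (((0 - res) == (0 + res)) or ((b * c) != abs(res))): true | a := -7 | res := 21 | result 21. revised: res := -6 | (((0 - res) == (0 + res)) or ((b * c) != abs(res))): true | a := -7 | res := 21 | result 21. Both give 21.
Sweeping the whole domain (135 inputs) finds no disagreement.
verdict: equivalent


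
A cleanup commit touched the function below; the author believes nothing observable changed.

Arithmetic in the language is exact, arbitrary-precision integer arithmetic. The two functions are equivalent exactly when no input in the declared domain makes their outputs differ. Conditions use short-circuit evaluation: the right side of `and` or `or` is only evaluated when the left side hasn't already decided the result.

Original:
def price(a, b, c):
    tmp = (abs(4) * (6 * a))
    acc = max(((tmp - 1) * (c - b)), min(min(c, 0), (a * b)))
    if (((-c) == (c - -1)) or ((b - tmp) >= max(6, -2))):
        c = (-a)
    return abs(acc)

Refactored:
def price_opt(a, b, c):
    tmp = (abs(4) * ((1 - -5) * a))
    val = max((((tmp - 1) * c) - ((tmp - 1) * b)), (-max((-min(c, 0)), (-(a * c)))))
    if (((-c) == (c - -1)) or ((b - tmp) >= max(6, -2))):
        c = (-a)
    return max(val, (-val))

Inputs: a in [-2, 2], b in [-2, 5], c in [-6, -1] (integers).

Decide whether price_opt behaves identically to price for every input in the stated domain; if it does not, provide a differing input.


Evaluate both at a=2, b=-2, c=-6.
price: tmp=48, then acc=-6, then (((-c) == (c - -1)) or ((b - tmp) >= max(6, -2))) is false, then returns 6
price_opt: tmp=48, then val=-12, then (((-c) == (c - -1)) or ((b - tmp) >= max(6, -2))) is false, then returns 12
6 and 12 differ, so these are not the same function on this domain.
verdict: not equivalent; witness: a=2, b=-2, c=-6


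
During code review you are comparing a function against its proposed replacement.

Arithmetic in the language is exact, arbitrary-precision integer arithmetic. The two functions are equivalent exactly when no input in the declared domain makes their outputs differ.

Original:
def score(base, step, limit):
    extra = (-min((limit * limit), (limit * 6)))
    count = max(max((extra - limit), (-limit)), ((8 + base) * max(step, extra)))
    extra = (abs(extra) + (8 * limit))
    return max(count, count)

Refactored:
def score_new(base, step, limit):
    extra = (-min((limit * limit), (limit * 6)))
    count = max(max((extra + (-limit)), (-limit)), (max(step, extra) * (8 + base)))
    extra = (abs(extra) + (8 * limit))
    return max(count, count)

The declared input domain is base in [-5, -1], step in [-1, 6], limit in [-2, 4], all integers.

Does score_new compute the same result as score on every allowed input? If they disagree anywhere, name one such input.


The two versions differ — the changes include arithmetic usage differs.
Spot check at base=-3, step=2, limit=0 — score: extra = 0; count = 10; extra = 0; return 10. score_new: extra = 0; count = 10; extra = 0; return 10. Both give 10.
Across all 280 domain points the two functions coincide.
verdict: equivalent


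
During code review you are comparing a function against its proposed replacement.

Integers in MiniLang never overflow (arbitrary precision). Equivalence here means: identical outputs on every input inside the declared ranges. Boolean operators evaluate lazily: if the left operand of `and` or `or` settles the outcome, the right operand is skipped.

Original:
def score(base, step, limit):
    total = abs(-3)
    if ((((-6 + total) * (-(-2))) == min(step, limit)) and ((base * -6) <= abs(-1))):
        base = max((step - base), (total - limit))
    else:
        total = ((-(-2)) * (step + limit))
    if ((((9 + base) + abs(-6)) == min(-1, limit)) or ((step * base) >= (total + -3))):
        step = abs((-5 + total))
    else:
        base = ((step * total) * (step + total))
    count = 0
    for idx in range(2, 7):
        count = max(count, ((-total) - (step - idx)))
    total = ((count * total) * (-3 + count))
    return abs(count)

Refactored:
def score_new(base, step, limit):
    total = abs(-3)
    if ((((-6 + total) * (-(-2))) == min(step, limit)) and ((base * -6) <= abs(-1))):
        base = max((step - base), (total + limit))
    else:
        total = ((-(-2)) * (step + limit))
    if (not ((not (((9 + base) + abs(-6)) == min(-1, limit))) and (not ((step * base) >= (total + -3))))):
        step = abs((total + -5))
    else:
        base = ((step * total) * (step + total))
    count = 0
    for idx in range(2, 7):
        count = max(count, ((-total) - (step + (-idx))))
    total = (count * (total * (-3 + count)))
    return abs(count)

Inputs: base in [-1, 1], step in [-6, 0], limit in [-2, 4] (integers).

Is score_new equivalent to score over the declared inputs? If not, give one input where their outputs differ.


Run the pair on base=0, step=-6, limit=3.
score: total becomes 3; next ((((-6 + total) * (-(-2))) == min(step, limit)) and ((base * -6) <= abs(-1))) evaluates to true; next base becomes 0; next ((((9 + base) + abs(-6)) == min(-1, limit)) or ((step * base) >= (total + -3))) evaluates to true; next step becomes 2; next count becomes 0; next at idx=2:; next count becomes 0; next at idx=3:; next count becomes 0; next at idx=4:; next count becomes 0; next at idx=5:; next count becomes 0; next at idx=6:; next count becomes 1; next total becomes -6; next final value 1
score_new: total becomes 3; next ((((-6 + total) * (-(-2))) == min(step, limit)) and ((base * -6) <= abs(-1))) evaluates to true; next base becomes 6; next (not ((not (((9 + base) + abs(-6)) == min(-1, limit))) and (not ((step * base) >= (total + -3))))) evaluates to false; next base becomes 54; next count becomes 0; next at idx=2:; next count becomes 5; next at idx=3:; next count becomes 6; next at idx=4:; next count becomes 7; next at idx=5:; next count becomes 8; next at idx=6:; next count becomes 9; next total becomes 162; next final value 9
1 != 9, so the rewrite changes behavior.
verdict: not equivalent; witness: base=0, step=-6, limit=3


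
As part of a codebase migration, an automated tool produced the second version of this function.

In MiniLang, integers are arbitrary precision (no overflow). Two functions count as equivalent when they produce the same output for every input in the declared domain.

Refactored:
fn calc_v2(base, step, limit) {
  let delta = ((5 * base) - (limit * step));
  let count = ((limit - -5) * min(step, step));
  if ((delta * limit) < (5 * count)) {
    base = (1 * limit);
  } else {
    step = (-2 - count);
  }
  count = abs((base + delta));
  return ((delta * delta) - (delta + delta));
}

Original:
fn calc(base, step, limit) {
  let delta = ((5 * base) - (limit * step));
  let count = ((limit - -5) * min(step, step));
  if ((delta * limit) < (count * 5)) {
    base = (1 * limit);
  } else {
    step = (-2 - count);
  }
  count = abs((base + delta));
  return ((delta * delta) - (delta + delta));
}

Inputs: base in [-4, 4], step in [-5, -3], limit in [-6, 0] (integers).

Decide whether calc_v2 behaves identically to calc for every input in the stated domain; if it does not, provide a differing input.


Comparing the listings, the differences include: same computation, different form.
As a probe, take base=4, step=-3, limit=-4: calc runs delta := 8 | count := -3 | ((delta * limit) < (count * 5)): true | base := -4 | count := 4 | result 48; calc_v2 runs delta := 8 | count := -3 | ((delta * limit) < (5 * count)): true | base := -4 | count := 4 | result 48; both end at 48.
Every one of the 189 inputs gives matching results.
verdict: equivalent
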